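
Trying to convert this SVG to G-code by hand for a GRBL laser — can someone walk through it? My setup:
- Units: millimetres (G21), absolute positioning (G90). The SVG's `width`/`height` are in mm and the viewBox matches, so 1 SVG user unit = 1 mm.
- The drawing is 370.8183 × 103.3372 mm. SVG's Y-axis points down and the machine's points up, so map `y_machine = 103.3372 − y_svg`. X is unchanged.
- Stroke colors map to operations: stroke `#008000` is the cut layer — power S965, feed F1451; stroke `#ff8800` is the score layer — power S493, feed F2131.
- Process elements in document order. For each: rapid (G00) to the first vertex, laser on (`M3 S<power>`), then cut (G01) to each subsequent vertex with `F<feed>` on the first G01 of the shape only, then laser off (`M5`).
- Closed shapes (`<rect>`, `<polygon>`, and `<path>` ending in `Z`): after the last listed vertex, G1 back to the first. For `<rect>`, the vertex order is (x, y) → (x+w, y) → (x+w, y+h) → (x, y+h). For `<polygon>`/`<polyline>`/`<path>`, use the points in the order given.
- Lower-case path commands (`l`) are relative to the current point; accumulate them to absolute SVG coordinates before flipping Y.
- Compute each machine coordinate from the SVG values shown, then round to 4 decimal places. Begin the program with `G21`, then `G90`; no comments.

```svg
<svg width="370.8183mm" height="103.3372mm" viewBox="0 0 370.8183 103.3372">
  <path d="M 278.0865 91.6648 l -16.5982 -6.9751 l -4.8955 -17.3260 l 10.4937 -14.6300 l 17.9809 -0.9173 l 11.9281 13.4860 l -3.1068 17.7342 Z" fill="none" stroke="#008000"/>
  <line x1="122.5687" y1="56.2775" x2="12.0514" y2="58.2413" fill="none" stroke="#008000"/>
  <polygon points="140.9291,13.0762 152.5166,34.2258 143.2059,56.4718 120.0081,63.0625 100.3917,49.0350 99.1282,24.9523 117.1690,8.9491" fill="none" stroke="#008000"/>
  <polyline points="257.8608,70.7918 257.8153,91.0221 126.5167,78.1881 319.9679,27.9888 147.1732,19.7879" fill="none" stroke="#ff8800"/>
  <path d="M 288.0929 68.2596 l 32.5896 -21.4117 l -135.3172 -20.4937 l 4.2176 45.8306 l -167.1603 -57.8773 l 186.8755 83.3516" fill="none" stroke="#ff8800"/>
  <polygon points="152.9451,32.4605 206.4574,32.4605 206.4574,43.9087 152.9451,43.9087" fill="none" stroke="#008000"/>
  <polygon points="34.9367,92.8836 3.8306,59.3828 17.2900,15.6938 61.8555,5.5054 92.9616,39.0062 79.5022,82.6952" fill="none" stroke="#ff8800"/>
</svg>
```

G21
G90
G00 X278.0865 Y11.6724
M3 S965
G01 X261.4883 Y18.6475 F1451
G01 X256.5928 Y35.9735
G01 X267.0865 Y50.6035
G01 X285.0674 Y51.5208
G01 X296.9955 Y38.0348
G01 X293.8887 Y20.3006
G01 X278.0865 Y11.6724
M5
G00 X122.5687 Y47.0597
M3 S965
G01 X12.0514 Y45.0959 F1451
M5
G00 X140.9291 Y90.2610
M3 S965
G01 X152.5166 Y69.1114 F1451
G01 X143.2059 Y46.8654
G01 X120.0081 Y40.2747
G01 X100.3917 Y54.3022
G01 X99.1282 Y78.3849
G01 X117.1690 Y94.3881
G01 X140.9291 Y90.2610
M5
G00 X257.8608 Y32.5454
M3 S493
G01 X257.8153 Y12.3151 F2131
G01 X126.5167 Y25.1491
G01 X319.9679 Y75.3484
G01 X147.1732 Y83.5493
M5
G00 X288.0929 Y35.0776
M3 S493
G01 X320.6825 Y56.4893 F2131
G01 X185.3653 Y76.9830
G01 X189.5829 Y31.1524
G01 X22.4226 Y89.0297
G01 X209.2981 Y5.6781
M5
G00 X152.9451 Y70.8767
M3 S965
G01 X206.4574 Y70.8767 F1451
G01 X206.4574 Y59.4285
G01 X152.9451 Y59.4285
G01 X152.9451 Y70.8767
M5
G00 X34.9367 Y10.4536
M3 S493
G01 X3.8306 Y43.9544 F2131
G01 X17.2900 Y87.6434
G01 X61.8555 Y97.8318
G01 X92.9616 Y64.3310
G01 X79.5022 Y20.6420
G01 X34.9367 Y10.4536
M5

1 u = 1 mm; y_m = 103.3372 − y.

[1] `<path>` regular polygon, #008000→cut S965 F1451: (278.0865,11.6724) → (261.4883,18.6475) → (256.5928,35.9735) → (267.0865,50.6035) → (285.0674,51.5208) → (296.9955,38.0348) → (293.8887,20.3006) → (278.0865,11.6724) (closed)

[2] `<line>` line segment, #008000→cut S965 F1451: (122.5687,47.0597) → (12.0514,45.0959)

[3] `<polygon>` regular polygon, #008000→cut S965 F1451: (140.9291,90.2610) → (152.5166,69.1114) → (143.2059,46.8654) → (120.0081,40.2747) → (100.3917,54.3022) → (99.1282,78.3849) → (117.1690,94.3881) → (140.9291,90.2610) (closed)

[4] `<polyline>` open polyline, #ff8800→score S493 F2131: (257.8608,32.5454) → (257.8153,12.3151) → (126.5167,25.1491) → (319.9679,75.3484) → (147.1732,83.5493)

[5] `<path>` open polyline, #ff8800→score S493 F2131: (288.0929,35.0776) → (320.6825,56.4893) → (185.3653,76.9830) → (189.5829,31.1524) → (22.4226,89.0297) → (209.2981,5.6781)

[6] `<polygon>` rectangle, #008000→cut S965 F1451: (152.9451,70.8767) → (206.4574,70.8767) → (206.4574,59.4285) → (152.9451,59.4285) → (152.9451,70.8767) (closed)

[7] `<polygon>` regular polygon, #ff8800→score S493 F2131: (34.9367,10.4536) → (3.8306,43.9544) → (17.2900,87.6434) → (61.8555,97.8318) → (92.9616,64.3310) → (79.5022,20.6420) → (34.9367,10.4536) (closed)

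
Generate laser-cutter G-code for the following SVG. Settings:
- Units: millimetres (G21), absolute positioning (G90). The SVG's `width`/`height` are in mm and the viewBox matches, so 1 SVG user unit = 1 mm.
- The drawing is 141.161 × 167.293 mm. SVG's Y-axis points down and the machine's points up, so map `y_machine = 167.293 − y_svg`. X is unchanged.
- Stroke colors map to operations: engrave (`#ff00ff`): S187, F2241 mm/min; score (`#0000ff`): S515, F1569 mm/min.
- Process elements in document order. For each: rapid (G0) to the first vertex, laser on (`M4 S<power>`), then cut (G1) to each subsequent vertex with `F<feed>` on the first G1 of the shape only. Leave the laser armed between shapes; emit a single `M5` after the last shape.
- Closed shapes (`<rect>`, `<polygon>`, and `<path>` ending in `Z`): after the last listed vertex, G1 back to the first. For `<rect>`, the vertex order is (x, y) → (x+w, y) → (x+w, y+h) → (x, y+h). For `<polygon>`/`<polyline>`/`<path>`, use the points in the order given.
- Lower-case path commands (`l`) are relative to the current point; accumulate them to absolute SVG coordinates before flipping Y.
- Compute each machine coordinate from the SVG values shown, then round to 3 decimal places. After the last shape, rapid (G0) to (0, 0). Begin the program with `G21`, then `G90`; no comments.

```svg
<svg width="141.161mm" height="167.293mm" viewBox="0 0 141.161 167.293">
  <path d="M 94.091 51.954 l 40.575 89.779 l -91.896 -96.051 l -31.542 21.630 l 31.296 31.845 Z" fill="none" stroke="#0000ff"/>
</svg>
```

1 u = 1 mm; y_m = 167.293 − y.

[1] `<path>` closed polygon, #0000ff→score S515 F1569: (94.091,115.339) → (134.666,25.560) → (42.770,121.611) → (11.228,99.981) → (42.524,68.136) → (94.091,115.339) (closed)

G21
G90
G0 X94.091 Y115.339
M4 S515
G1 X134.666 Y25.560 F1569
G1 X42.770 Y121.611
G1 X11.228 Y99.981
G1 X42.524 Y68.136
G1 X94.091 Y115.339
M5
G0 X0.000 Y0.000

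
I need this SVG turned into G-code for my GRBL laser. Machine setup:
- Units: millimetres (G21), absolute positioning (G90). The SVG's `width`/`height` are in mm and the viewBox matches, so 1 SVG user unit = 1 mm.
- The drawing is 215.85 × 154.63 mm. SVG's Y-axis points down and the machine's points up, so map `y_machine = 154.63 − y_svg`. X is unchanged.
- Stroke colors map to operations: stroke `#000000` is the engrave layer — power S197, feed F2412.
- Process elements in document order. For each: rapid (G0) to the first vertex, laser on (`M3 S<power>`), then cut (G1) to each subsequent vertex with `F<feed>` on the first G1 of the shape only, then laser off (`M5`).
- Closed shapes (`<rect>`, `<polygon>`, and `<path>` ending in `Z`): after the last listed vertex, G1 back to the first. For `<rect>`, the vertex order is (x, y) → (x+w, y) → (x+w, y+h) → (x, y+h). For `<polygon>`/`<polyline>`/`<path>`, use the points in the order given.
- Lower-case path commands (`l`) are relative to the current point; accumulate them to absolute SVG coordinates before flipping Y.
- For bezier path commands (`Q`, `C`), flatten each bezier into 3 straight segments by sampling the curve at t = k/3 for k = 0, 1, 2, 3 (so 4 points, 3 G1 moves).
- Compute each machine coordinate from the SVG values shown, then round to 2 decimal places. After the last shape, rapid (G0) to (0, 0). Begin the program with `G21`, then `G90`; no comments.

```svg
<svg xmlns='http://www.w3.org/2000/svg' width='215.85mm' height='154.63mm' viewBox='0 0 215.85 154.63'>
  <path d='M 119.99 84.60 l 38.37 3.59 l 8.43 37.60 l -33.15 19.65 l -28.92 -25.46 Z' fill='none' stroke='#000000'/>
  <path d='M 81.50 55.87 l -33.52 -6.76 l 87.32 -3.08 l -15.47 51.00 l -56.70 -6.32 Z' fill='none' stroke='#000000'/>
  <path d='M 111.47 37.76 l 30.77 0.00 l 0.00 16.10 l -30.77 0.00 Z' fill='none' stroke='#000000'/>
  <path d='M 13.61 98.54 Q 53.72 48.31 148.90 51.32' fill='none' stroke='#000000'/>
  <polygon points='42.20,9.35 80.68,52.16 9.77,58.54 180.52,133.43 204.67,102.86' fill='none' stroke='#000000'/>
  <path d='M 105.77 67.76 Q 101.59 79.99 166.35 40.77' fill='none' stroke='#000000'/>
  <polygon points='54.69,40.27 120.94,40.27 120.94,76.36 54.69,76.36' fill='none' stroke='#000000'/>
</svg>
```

G21
G90
G0 X119.99 Y70.03
M3 S197
G1 X158.36 Y66.44 F2412
G1 X166.79 Y28.84
G1 X133.64 Y9.19
G1 X104.72 Y34.65
G1 X119.99 Y70.03
M5
G0 X81.50 Y98.76
M3 S197
G1 X47.98 Y105.52 F2412
G1 X135.30 Y108.60
G1 X119.83 Y57.60
G1 X63.13 Y63.92
G1 X81.50 Y98.76
M5
G0 X111.47 Y116.87
M3 S197
G1 X142.24 Y116.87 F2412
G1 X142.24 Y100.77
G1 X111.47 Y100.77
G1 X111.47 Y116.87
M5
G0 X13.61 Y56.09
M3 S197
G1 X46.47 Y83.66 F2412
G1 X91.57 Y99.40
G1 X148.90 Y103.31
M5
G0 X42.20 Y145.28
M3 S197
G1 X80.68 Y102.47 F2412
G1 X9.77 Y96.09
G1 X180.52 Y21.20
G1 X204.67 Y51.77
G1 X42.20 Y145.28
M5
G0 X105.77 Y86.87
M3 S197
G1 X110.64 Y84.43 F2412
G1 X130.84 Y93.43
G1 X166.35 Y113.86
M5
G0 X54.69 Y114.36
M3 S197
G1 X120.94 Y114.36 F2412
G1 X120.94 Y78.27
G1 X54.69 Y78.27
G1 X54.69 Y114.36
M5
G0 X0.00 Y0.00

Since the viewBox matches the mm dimensions, user units are millimetres directly. The only transform is the Y-flip y_m = 154.63 − y_svg.

Shape 1 is a regular polygon drawn with `<path>`. Its stroke #000000 means engrave at S197, F2412. After flipping Y the toolpath is (119.99,70.03) → (158.36,66.44) → (166.79,28.84) → (133.64,9.19) → (104.72,34.65) → (119.99,70.03), returning to the start.

Shape 2 is a closed polygon drawn with `<path>`. Its stroke #000000 means engrave at S197, F2412. After flipping Y the toolpath is (81.50,98.76) → (47.98,105.52) → (135.30,108.60) → (119.83,57.60) → (63.13,63.92) → (81.50,98.76), returning to the start.

Shape 3 is a rectangle drawn with `<path>`. Its stroke #000000 means engrave at S197, F2412. After flipping Y the toolpath is (111.47,116.87) → (142.24,116.87) → (142.24,100.77) → (111.47,100.77) → (111.47,116.87), returning to the start.

Shape 4 is a quadratic bezier drawn with `<path>`. Its stroke #000000 means engrave at S197, F2412. After flipping Y the toolpath is (13.61,56.09) → (46.47,83.66) → (91.57,99.40) → (148.90,103.31).

Shape 5 is a closed polygon drawn with `<polygon>`. Its stroke #000000 means engrave at S197, F2412. After flipping Y the toolpath is (42.20,145.28) → (80.68,102.47) → (9.77,96.09) → (180.52,21.20) → (204.67,51.77) → (42.20,145.28), returning to the start.

Shape 6 is a quadratic bezier drawn with `<path>`. Its stroke #000000 means engrave at S197, F2412. After flipping Y the toolpath is (105.77,86.87) → (110.64,84.43) → (130.84,93.43) → (166.35,113.86).

Shape 7 is a rectangle drawn with `<polygon>`. Its stroke #000000 means engrave at S197, F2412. After flipping Y the toolpath is (54.69,114.36) → (120.94,114.36) → (120.94,78.27) → (54.69,78.27) → (54.69,114.36), returning to the start.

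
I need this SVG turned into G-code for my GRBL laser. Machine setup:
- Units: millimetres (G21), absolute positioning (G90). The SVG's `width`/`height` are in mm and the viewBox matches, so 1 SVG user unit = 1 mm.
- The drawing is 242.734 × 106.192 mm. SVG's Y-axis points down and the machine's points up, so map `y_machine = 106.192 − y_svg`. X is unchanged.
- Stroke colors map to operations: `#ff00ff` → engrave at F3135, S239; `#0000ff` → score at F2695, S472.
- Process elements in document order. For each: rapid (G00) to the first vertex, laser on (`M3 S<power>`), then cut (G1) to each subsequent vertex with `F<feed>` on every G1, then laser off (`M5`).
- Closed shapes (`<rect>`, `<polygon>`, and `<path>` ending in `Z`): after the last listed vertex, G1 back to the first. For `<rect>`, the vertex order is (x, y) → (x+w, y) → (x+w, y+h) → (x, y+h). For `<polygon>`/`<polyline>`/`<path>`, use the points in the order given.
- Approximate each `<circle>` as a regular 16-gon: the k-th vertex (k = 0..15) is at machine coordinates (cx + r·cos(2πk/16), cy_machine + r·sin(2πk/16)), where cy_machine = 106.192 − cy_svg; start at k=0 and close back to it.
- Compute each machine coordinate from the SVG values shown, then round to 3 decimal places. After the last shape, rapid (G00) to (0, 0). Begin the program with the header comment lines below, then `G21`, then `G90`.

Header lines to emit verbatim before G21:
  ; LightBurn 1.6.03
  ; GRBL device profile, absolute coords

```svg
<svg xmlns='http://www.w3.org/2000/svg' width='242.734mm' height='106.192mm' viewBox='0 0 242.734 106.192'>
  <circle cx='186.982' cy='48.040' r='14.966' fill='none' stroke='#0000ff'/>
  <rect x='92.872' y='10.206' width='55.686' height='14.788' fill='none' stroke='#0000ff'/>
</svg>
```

viewBox `0 0 242.734 106.192` with mm width/height → 1 unit = 1 mm. Flip: y_m = 106.192 − y_svg.

**Shape 1** — `<circle>` circle, stroke `#0000ff` → score (S472, F2695). Machine vertices: (201.948,58.152) → (200.809,63.879) → (197.565,68.735) → (192.709,71.979) → (186.982,73.118) → (181.255,71.979) → (176.399,68.735) → (173.155,63.879) → (172.016,58.152) → (173.155,52.425) → (176.399,47.569) → (181.255,44.325) → (186.982,43.186) → (192.709,44.325) → (197.565,47.569) → (200.809,52.425) → (201.948,58.152). Closed: final G1 returns to the first vertex.

**Shape 2** — `<rect>` rectangle, stroke `#0000ff` → score (S472, F2695). Machine vertices: (92.872,95.986) → (148.558,95.986) → (148.558,81.198) → (92.872,81.198) → (92.872,95.986). Closed: final G1 returns to the first vertex.

; LightBurn 1.6.03
; GRBL device profile, absolute coords
G21
G90
G00 X201.948 Y58.152
M3 S472
G1 X200.809 Y63.879 F2695
G1 X197.565 Y68.735 F2695
G1 X192.709 Y71.979 F2695
G1 X186.982 Y73.118 F2695
G1 X181.255 Y71.979 F2695
G1 X176.399 Y68.735 F2695
G1 X173.155 Y63.879 F2695
G1 X172.016 Y58.152 F2695
G1 X173.155 Y52.425 F2695
G1 X176.399 Y47.569 F2695
G1 X181.255 Y44.325 F2695
G1 X186.982 Y43.186 F2695
G1 X192.709 Y44.325 F2695
G1 X197.565 Y47.569 F2695
G1 X200.809 Y52.425 F2695
G1 X201.948 Y58.152 F2695
M5
G00 X92.872 Y95.986
M3 S472
G1 X148.558 Y95.986 F2695
G1 X148.558 Y81.198 F2695
G1 X92.872 Y81.198 F2695
G1 X92.872 Y95.986 F2695
M5
G00 X0.000 Y0.000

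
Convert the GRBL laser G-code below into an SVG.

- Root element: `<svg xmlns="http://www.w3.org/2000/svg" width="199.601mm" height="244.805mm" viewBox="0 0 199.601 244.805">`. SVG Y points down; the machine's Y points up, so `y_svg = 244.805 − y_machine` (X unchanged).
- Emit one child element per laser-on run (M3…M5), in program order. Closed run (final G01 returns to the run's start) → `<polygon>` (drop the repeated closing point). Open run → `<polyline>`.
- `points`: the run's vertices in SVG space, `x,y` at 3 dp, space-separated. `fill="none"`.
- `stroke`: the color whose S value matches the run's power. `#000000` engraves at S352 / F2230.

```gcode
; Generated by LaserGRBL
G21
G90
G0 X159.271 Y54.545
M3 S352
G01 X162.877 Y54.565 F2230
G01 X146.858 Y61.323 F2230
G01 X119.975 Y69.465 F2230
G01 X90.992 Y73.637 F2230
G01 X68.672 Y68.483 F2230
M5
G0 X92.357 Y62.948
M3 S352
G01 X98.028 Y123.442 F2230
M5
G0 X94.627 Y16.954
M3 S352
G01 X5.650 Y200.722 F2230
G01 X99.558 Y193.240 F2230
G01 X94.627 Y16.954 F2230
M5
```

<svg xmlns="http://www.w3.org/2000/svg" width="199.601mm" height="244.805mm" viewBox="0 0 199.601 244.805">
  <polyline points="159.271,190.260 162.877,190.240 146.858,183.482 119.975,175.340 90.992,171.168 68.672,176.322" fill="none" stroke="#000000"/>
  <polyline points="92.357,181.857 98.028,121.363" fill="none" stroke="#000000"/>
  <polygon points="94.627,227.851 5.650,44.083 99.558,51.565" fill="none" stroke="#000000"/>
</svg>

Each laser-on run becomes one SVG element. Flip Y back into SVG space with y_svg = 244.805 − y_machine. Every run uses S352, so all elements get stroke `#000000` (engrave).

Run 1: The run is open, so emit a `<polyline>` with points (Y-flipped): 159.271,190.260 162.877,190.240 146.858,183.482 119.975,175.340 90.992,171.168 68.672,176.322.

Run 2: The run is open, so emit a `<polyline>` with points (Y-flipped): 92.357,181.857 98.028,121.363.

Run 3: The run returns to its start, so emit a `<polygon>` with points (Y-flipped): 94.627,227.851 5.650,44.083 99.558,51.565.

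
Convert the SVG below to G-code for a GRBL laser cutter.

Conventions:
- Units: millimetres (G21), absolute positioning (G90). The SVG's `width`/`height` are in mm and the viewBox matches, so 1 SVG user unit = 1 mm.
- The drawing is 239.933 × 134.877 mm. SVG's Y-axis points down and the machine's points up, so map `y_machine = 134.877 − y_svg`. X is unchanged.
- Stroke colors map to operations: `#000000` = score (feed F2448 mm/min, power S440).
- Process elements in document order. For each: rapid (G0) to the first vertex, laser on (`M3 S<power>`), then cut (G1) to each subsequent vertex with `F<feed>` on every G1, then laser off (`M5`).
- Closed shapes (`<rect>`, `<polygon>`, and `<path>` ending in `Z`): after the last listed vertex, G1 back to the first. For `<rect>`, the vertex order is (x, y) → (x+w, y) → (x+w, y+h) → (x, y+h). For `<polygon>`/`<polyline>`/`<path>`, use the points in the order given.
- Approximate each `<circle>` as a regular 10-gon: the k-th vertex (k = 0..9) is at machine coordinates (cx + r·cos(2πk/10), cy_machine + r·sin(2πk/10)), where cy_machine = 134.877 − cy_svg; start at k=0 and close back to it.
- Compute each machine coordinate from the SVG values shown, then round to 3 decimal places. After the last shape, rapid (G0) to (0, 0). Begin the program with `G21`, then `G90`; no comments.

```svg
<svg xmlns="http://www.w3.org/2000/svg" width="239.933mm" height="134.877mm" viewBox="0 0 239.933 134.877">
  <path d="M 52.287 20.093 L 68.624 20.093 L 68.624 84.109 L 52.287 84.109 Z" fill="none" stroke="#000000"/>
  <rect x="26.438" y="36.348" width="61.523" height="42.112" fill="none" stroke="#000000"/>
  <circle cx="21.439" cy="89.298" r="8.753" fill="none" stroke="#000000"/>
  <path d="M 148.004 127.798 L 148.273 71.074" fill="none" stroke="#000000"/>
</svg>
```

G21
G90
G0 X52.287 Y114.784
M3 S440
G1 X68.624 Y114.784 F2448
G1 X68.624 Y50.768 F2448
G1 X52.287 Y50.768 F2448
G1 X52.287 Y114.784 F2448
M5
G0 X26.438 Y98.529
M3 S440
G1 X87.961 Y98.529 F2448
G1 X87.961 Y56.417 F2448
G1 X26.438 Y56.417 F2448
G1 X26.438 Y98.529 F2448
M5
G0 X30.192 Y45.579
M3 S440
G1 X28.520 Y50.724 F2448
G1 X24.144 Y53.904 F2448
G1 X18.734 Y53.904 F2448
G1 X14.358 Y50.724 F2448
G1 X12.686 Y45.579 F2448
G1 X14.358 Y40.434 F2448
G1 X18.734 Y37.254 F2448
G1 X24.144 Y37.254 F2448
G1 X28.520 Y40.434 F2448
G1 X30.192 Y45.579 F2448
M5
G0 X148.004 Y7.079
M3 S440
G1 X148.273 Y63.803 F2448
M5
G0 X0.000 Y0.000

Since the viewBox matches the mm dimensions, user units are millimetres directly. The only transform is the Y-flip y_m = 134.877 − y_svg.

Shape 1 is a rectangle drawn with `<path>`. Its stroke #000000 means score at S440, F2448. After flipping Y the toolpath is (52.287,114.784) → (68.624,114.784) → (68.624,50.768) → (52.287,50.768) → (52.287,114.784), returning to the start.

Shape 2 is a rectangle drawn with `<rect>`. Its stroke #000000 means score at S440, F2448. After flipping Y the toolpath is (26.438,98.529) → (87.961,98.529) → (87.961,56.417) → (26.438,56.417) → (26.438,98.529), returning to the start.

Shape 3 is a circle drawn with `<circle>`. Its stroke #000000 means score at S440, F2448. After flipping Y the toolpath is (30.192,45.579) → (28.520,50.724) → (24.144,53.904) → (18.734,53.904) → (14.358,50.724) → (12.686,45.579) → (14.358,40.434) → (18.734,37.254) → (24.144,37.254) → (28.520,40.434) → (30.192,45.579), returning to the start.

Shape 4 is a line segment drawn with `<path>`. Its stroke #000000 means score at S440, F2448. After flipping Y the toolpath is (148.004,7.079) → (148.273,63.803).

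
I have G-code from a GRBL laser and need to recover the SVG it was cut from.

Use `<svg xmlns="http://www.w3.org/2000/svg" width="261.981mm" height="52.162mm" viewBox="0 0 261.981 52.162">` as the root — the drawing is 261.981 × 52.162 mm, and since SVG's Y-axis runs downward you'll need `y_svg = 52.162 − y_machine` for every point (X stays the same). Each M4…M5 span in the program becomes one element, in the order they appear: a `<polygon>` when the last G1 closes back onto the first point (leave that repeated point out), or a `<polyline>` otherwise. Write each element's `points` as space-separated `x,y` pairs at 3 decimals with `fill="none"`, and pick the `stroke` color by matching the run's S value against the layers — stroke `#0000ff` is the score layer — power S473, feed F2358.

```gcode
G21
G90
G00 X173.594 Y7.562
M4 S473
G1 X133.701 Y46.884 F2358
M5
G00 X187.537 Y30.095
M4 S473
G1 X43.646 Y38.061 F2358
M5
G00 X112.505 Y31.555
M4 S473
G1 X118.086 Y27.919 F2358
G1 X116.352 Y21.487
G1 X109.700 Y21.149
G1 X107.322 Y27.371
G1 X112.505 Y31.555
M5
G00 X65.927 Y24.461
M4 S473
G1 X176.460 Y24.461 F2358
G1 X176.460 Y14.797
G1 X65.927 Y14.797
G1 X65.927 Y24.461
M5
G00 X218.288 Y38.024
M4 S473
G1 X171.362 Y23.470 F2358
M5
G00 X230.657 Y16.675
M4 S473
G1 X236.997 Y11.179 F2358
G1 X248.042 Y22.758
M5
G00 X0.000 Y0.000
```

<svg xmlns="http://www.w3.org/2000/svg" width="261.981mm" height="52.162mm" viewBox="0 0 261.981 52.162">
  <polyline points="173.594,44.600 133.701,5.278" fill="none" stroke="#0000ff"/>
  <polyline points="187.537,22.067 43.646,14.101" fill="none" stroke="#0000ff"/>
  <polygon points="112.505,20.607 118.086,24.243 116.352,30.675 109.700,31.013 107.322,24.791" fill="none" stroke="#0000ff"/>
  <polygon points="65.927,27.701 176.460,27.701 176.460,37.365 65.927,37.365" fill="none" stroke="#0000ff"/>
  <polyline points="218.288,14.138 171.362,28.692" fill="none" stroke="#0000ff"/>
  <polyline points="230.657,35.487 236.997,40.983 248.042,29.404" fill="none" stroke="#0000ff"/>
</svg>

y_svg = 52.162 − y_m. Every run uses S473, so all elements get stroke `#0000ff` (score).

[1] open run; points: 173.594,44.600 133.701,5.278

[2] open run; points: 187.537,22.067 43.646,14.101

[3] closed run; points: 112.505,20.607 118.086,24.243 116.352,30.675 109.700,31.013 107.322,24.791

[4] closed run; points: 65.927,27.701 176.460,27.701 176.460,37.365 65.927,37.365

[5] open run; points: 218.288,14.138 171.362,28.692

[6] open run; points: 230.657,35.487 236.997,40.983 248.042,29.404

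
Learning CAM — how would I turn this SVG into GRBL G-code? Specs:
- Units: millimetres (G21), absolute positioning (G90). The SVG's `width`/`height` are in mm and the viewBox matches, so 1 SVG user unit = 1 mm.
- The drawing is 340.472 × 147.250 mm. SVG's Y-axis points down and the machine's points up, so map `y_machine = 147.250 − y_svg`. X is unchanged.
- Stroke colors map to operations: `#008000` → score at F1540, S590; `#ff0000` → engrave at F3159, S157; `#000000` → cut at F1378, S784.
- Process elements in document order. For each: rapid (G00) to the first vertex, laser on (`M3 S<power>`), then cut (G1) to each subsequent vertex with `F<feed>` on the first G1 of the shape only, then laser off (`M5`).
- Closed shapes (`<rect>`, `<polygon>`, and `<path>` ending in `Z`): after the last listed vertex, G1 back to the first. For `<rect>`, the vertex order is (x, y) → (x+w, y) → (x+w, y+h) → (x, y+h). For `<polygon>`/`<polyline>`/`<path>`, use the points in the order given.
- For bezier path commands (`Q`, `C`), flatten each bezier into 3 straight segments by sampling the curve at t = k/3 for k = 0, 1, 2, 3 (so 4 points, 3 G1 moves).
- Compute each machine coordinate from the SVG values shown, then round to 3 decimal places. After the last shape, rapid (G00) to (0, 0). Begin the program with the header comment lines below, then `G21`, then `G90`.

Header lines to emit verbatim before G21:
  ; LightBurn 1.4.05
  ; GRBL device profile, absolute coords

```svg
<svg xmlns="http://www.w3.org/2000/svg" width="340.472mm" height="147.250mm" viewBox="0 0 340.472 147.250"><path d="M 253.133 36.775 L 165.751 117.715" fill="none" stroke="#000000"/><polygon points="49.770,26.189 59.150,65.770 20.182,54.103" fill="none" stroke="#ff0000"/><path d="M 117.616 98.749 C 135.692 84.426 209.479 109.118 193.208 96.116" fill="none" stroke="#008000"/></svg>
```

viewBox `0 0 340.472 147.250` with mm width/height → 1 unit = 1 mm. Flip: y_m = 147.250 − y_svg.

**Shape 1** — `<path>` line segment, stroke `#000000` → cut (S784, F1378). Machine vertices: (253.133,110.475) → (165.751,29.535). Open path.

**Shape 2** — `<polygon>` regular polygon, stroke `#ff0000` → engrave (S157, F3159). Machine vertices: (49.770,121.061) → (59.150,81.480) → (20.182,93.147) → (49.770,121.061). Closed: final G1 returns to the first vertex.

**Shape 3** — `<path>` cubic bezier, stroke `#008000` → score (S590, F1540). Control points (SVG): P0=(117.616,98.749), P1=(135.692,84.426), P2=(209.479,109.118), P3=(193.208,96.116); sampled at t=k/3. Machine vertices: (117.616,48.501) → (148.863,52.660) → (184.859,47.856) → (193.208,51.134). Open path.

; LightBurn 1.4.05
; GRBL device profile, absolute coords
G21
G90
G00 X253.133 Y110.475
M3 S784
G1 X165.751 Y29.535 F1378
M5
G00 X49.770 Y121.061
M3 S157
G1 X59.150 Y81.480 F3159
G1 X20.182 Y93.147
G1 X49.770 Y121.061
M5
G00 X117.616 Y48.501
M3 S590
G1 X148.863 Y52.660 F1540
G1 X184.859 Y47.856
G1 X193.208 Y51.134
M5
G00 X0.000 Y0.000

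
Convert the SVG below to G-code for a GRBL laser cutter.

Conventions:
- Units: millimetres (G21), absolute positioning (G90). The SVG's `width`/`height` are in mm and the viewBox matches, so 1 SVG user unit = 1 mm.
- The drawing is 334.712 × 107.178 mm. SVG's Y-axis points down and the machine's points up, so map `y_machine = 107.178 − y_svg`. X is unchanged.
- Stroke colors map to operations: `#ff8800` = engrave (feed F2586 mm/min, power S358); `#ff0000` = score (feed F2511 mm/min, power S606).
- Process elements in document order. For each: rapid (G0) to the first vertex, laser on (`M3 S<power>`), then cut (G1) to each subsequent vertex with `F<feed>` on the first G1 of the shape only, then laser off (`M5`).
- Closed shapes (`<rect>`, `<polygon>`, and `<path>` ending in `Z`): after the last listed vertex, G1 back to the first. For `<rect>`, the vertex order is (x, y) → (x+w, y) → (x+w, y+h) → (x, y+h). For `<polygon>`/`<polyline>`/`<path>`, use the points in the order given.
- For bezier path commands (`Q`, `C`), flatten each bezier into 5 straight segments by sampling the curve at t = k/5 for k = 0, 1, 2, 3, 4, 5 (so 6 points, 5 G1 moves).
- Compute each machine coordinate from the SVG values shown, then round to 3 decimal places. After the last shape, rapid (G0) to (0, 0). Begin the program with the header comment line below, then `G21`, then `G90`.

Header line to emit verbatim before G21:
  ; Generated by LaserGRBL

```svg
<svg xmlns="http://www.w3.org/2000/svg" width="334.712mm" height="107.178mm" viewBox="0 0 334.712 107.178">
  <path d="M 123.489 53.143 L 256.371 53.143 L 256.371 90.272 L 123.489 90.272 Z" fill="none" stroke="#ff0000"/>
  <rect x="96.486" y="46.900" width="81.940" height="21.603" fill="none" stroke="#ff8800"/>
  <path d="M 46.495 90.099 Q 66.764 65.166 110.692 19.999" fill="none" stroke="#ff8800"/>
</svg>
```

; Generated by LaserGRBL
G21
G90
G0 X123.489 Y54.035
M3 S606
G1 X256.371 Y54.035 F2511
G1 X256.371 Y16.906
G1 X123.489 Y16.906
G1 X123.489 Y54.035
M5
G0 X96.486 Y60.278
M3 S358
G1 X178.426 Y60.278 F2586
G1 X178.426 Y38.675
G1 X96.486 Y38.675
G1 X96.486 Y60.278
M5
G0 X46.495 Y17.079
M3 S358
G1 X55.549 Y27.862 F2586
G1 X66.496 Y40.263
G1 X79.335 Y54.283
G1 X94.067 Y69.922
G1 X110.692 Y87.179
M5
G0 X0.000 Y0.000

1 u = 1 mm; y_m = 107.178 − y.

[1] `<path>` rectangle, #ff0000→score S606 F2511: (123.489,54.035) → (256.371,54.035) → (256.371,16.906) → (123.489,16.906) → (123.489,54.035) (closed)

[2] `<rect>` rectangle, #ff8800→engrave S358 F2586: (96.486,60.278) → (178.426,60.278) → (178.426,38.675) → (96.486,38.675) → (96.486,60.278) (closed)

[3] `<path>` quadratic bezier, #ff8800→engrave S358 F2586: (46.495,17.079) → (55.549,27.862) → (66.496,40.263) → (79.335,54.283) → (94.067,69.922) → (110.692,87.179)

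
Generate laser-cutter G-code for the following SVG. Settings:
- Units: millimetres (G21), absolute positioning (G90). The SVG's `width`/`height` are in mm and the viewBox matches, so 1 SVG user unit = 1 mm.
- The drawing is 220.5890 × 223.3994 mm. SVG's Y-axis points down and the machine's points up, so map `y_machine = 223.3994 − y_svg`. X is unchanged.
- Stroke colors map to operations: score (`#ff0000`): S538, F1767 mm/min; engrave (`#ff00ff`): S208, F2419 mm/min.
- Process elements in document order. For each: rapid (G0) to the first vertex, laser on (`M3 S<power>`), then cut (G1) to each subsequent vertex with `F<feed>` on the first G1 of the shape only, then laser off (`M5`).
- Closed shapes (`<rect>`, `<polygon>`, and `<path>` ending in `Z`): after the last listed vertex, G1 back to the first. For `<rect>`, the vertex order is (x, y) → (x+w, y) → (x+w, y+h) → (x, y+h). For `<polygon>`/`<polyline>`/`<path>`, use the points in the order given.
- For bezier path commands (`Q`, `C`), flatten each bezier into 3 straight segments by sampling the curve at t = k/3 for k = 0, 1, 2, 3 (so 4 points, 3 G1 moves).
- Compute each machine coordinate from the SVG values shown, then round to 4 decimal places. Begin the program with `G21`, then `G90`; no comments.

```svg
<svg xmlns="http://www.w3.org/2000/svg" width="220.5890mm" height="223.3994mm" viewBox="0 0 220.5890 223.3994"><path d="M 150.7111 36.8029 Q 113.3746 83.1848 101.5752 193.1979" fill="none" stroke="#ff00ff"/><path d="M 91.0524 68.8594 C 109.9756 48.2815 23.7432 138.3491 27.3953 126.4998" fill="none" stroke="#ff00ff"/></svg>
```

G21
G90
G0 X150.7111 Y186.5965
M3 S208
G1 X128.6576 Y148.6051 F2419
G1 X112.2789 Y96.4734
G1 X101.5752 Y30.2015
M5
G0 X91.0524 Y154.5400
M3 S208
G1 X82.1474 Y146.1087 F2419
G1 X46.4810 Y111.1499
G1 X27.3953 Y96.8996
M5

1 u = 1 mm; y_m = 223.3994 − y.

[1] `<path>` quadratic bezier, #ff00ff→engrave S208 F2419: (150.7111,186.5965) → (128.6576,148.6051) → (112.2789,96.4734) → (101.5752,30.2015)

[2] `<path>` cubic bezier, #ff00ff→engrave S208 F2419: (91.0524,154.5400) → (82.1474,146.1087) → (46.4810,111.1499) → (27.3953,96.8996)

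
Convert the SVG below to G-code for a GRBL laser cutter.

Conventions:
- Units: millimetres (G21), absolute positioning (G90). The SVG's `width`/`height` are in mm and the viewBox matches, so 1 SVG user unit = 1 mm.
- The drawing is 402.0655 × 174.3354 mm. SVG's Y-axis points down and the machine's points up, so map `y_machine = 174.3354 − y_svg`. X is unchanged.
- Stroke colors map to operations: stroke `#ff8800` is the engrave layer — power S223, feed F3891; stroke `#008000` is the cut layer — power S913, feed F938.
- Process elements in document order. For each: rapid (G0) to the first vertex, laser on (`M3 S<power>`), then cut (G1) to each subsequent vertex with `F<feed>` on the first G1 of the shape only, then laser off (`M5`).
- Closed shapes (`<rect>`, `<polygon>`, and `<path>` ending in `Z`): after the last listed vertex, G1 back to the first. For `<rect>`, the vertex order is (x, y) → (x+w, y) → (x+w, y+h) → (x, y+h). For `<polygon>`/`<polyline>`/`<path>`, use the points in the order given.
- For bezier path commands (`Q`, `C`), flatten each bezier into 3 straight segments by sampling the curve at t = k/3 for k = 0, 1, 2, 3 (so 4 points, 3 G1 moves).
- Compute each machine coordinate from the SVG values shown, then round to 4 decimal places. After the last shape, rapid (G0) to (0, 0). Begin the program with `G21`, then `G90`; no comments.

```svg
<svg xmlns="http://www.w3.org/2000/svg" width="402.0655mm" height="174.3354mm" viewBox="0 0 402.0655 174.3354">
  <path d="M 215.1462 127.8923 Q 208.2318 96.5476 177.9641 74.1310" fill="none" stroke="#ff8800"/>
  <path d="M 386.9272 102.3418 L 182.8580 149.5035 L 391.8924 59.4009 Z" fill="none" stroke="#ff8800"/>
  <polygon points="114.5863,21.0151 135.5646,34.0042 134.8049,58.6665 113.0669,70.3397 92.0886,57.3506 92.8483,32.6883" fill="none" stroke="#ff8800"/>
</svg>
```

Since the viewBox matches the mm dimensions, user units are millimetres directly. The only transform is the Y-flip y_m = 174.3354 − y_svg.

Shape 1 is a quadratic bezier drawn with `<path>`. Its stroke #ff8800 means engrave at S223, F3891. After flipping Y the toolpath is (215.1462,46.4431) → (207.9418,66.3476) → (195.5478,84.2680) → (177.9641,100.2044).

Shape 2 is a closed polygon drawn with `<path>`. Its stroke #ff8800 means engrave at S223, F3891. After flipping Y the toolpath is (386.9272,71.9936) → (182.8580,24.8319) → (391.8924,114.9345) → (386.9272,71.9936), returning to the start.

Shape 3 is a regular polygon drawn with `<polygon>`. Its stroke #ff8800 means engrave at S223, F3891. After flipping Y the toolpath is (114.5863,153.3203) → (135.5646,140.3312) → (134.8049,115.6689) → (113.0669,103.9957) → (92.0886,116.9848) → (92.8483,141.6471) → (114.5863,153.3203), returning to the start.

G21
G90
G0 X215.1462 Y46.4431
M3 S223
G1 X207.9418 Y66.3476 F3891
G1 X195.5478 Y84.2680
G1 X177.9641 Y100.2044
M5
G0 X386.9272 Y71.9936
M3 S223
G1 X182.8580 Y24.8319 F3891
G1 X391.8924 Y114.9345
G1 X386.9272 Y71.9936
M5
G0 X114.5863 Y153.3203
M3 S223
G1 X135.5646 Y140.3312 F3891
G1 X134.8049 Y115.6689
G1 X113.0669 Y103.9957
G1 X92.0886 Y116.9848
G1 X92.8483 Y141.6471
G1 X114.5863 Y153.3203
M5
G0 X0.0000 Y0.0000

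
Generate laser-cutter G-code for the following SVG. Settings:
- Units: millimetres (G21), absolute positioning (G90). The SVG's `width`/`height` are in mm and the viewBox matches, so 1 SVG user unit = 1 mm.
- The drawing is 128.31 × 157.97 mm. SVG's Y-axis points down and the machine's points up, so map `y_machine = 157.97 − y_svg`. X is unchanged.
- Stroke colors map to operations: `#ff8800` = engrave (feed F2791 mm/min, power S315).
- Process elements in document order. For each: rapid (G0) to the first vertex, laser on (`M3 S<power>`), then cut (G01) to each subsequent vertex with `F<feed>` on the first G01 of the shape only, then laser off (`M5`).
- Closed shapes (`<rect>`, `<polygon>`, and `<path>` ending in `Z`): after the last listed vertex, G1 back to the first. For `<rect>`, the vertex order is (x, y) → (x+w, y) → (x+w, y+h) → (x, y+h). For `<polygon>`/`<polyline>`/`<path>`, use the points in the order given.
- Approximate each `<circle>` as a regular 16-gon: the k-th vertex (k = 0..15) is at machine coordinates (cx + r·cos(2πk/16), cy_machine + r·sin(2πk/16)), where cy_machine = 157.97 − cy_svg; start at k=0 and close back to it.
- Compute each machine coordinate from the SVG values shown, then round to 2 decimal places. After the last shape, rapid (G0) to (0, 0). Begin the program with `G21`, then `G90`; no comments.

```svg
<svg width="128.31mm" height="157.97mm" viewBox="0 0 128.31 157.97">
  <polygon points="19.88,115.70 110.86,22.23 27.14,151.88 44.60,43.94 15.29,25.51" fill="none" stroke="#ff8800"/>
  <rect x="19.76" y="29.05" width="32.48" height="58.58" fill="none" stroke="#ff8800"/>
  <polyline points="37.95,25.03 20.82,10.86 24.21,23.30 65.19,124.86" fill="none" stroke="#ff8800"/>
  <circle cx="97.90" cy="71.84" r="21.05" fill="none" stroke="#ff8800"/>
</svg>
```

1 u = 1 mm; y_m = 157.97 − y.

[1] `<polygon>` closed polygon, #ff8800→engrave S315 F2791: (19.88,42.27) → (110.86,135.74) → (27.14,6.09) → (44.60,114.03) → (15.29,132.46) → (19.88,42.27) (closed)

[2] `<rect>` rectangle, #ff8800→engrave S315 F2791: (19.76,128.92) → (52.24,128.92) → (52.24,70.34) → (19.76,70.34) → (19.76,128.92) (closed)

[3] `<polyline>` open polyline, #ff8800→engrave S315 F2791: (37.95,132.94) → (20.82,147.11) → (24.21,134.67) → (65.19,33.11)

[4] `<circle>` circle, #ff8800→engrave S315 F2791: (118.95,86.13) → (117.35,94.19) → (112.78,101.01) → (105.96,105.58) → (97.90,107.18) → (89.84,105.58) → (83.02,101.01) → (78.45,94.19) → (76.85,86.13) → (78.45,78.07) → (83.02,71.25) → (89.84,66.68) → (97.90,65.08) → (105.96,66.68) → (112.78,71.25) → (117.35,78.07) → (118.95,86.13) (closed)

G21
G90
G0 X19.88 Y42.27
M3 S315
G01 X110.86 Y135.74 F2791
G01 X27.14 Y6.09
G01 X44.60 Y114.03
G01 X15.29 Y132.46
G01 X19.88 Y42.27
M5
G0 X19.76 Y128.92
M3 S315
G01 X52.24 Y128.92 F2791
G01 X52.24 Y70.34
G01 X19.76 Y70.34
G01 X19.76 Y128.92
M5
G0 X37.95 Y132.94
M3 S315
G01 X20.82 Y147.11 F2791
G01 X24.21 Y134.67
G01 X65.19 Y33.11
M5
G0 X118.95 Y86.13
M3 S315
G01 X117.35 Y94.19 F2791
G01 X112.78 Y101.01
G01 X105.96 Y105.58
G01 X97.90 Y107.18
G01 X89.84 Y105.58
G01 X83.02 Y101.01
G01 X78.45 Y94.19
G01 X76.85 Y86.13
G01 X78.45 Y78.07
G01 X83.02 Y71.25
G01 X89.84 Y66.68
G01 X97.90 Y65.08
G01 X105.96 Y66.68
G01 X112.78 Y71.25
G01 X117.35 Y78.07
G01 X118.95 Y86.13
M5
G0 X0.00 Y0.00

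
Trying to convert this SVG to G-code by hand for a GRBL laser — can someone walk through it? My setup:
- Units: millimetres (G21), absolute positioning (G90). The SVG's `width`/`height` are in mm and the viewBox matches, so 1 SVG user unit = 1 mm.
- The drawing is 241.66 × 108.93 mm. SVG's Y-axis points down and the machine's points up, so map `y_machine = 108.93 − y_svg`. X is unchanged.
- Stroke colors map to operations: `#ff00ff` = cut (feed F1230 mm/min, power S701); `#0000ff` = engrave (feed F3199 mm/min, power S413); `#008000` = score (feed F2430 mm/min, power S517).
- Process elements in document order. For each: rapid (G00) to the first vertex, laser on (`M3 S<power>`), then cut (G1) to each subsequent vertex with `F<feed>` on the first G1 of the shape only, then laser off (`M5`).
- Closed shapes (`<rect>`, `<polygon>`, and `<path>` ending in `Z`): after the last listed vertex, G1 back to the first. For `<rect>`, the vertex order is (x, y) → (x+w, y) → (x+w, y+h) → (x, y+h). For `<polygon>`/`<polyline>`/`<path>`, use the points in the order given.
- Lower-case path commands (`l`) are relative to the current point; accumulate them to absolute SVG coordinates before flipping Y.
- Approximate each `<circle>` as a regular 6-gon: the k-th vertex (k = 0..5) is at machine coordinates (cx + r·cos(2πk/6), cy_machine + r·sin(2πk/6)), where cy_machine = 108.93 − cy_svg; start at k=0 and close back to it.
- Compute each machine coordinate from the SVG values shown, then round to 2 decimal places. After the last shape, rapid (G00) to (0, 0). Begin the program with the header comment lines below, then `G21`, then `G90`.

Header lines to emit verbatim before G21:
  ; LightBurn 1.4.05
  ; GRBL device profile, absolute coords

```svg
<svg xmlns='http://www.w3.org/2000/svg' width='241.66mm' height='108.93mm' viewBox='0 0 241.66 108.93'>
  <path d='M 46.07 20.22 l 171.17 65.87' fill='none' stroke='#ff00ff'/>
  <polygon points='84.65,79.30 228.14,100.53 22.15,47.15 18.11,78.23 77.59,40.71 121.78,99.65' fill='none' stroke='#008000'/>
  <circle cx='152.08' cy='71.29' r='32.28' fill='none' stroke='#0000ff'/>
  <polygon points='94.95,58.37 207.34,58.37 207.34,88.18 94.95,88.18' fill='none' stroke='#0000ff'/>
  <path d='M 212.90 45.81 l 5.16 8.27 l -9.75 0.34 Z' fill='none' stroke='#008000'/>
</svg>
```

; LightBurn 1.4.05
; GRBL device profile, absolute coords
G21
G90
G00 X46.07 Y88.71
M3 S701
G1 X217.24 Y22.84 F1230
M5
G00 X84.65 Y29.63
M3 S517
G1 X228.14 Y8.40 F2430
G1 X22.15 Y61.78
G1 X18.11 Y30.70
G1 X77.59 Y68.22
G1 X121.78 Y9.28
G1 X84.65 Y29.63
M5
G00 X184.36 Y37.64
M3 S413
G1 X168.22 Y65.60 F3199
G1 X135.94 Y65.60
G1 X119.80 Y37.64
G1 X135.94 Y9.68
G1 X168.22 Y9.68
G1 X184.36 Y37.64
M5
G00 X94.95 Y50.56
M3 S413
G1 X207.34 Y50.56 F3199
G1 X207.34 Y20.75
G1 X94.95 Y20.75
G1 X94.95 Y50.56
M5
G00 X212.90 Y63.12
M3 S517
G1 X218.06 Y54.85 F2430
G1 X208.31 Y54.51
G1 X212.90 Y63.12
M5
G00 X0.00 Y0.00

viewBox `0 0 241.66 108.93` with mm width/height → 1 unit = 1 mm. Flip: y_m = 108.93 − y_svg.

**Shape 1** — `<path>` line segment, stroke `#ff00ff` → cut (S701, F1230). Machine vertices: (46.07,88.71) → (217.24,22.84). Open path.

**Shape 2** — `<polygon>` closed polygon, stroke `#008000` → score (S517, F2430). Machine vertices: (84.65,29.63) → (228.14,8.40) → (22.15,61.78) → (18.11,30.70) → (77.59,68.22) → (121.78,9.28) → (84.65,29.63). Closed: final G1 returns to the first vertex.

**Shape 3** — `<circle>` circle, stroke `#0000ff` → engrave (S413, F3199). Machine vertices: (184.36,37.64) → (168.22,65.60) → (135.94,65.60) → (119.80,37.64) → (135.94,9.68) → (168.22,9.68) → (184.36,37.64). Closed: final G1 returns to the first vertex.

**Shape 4** — `<polygon>` rectangle, stroke `#0000ff` → engrave (S413, F3199). Machine vertices: (94.95,50.56) → (207.34,50.56) → (207.34,20.75) → (94.95,20.75) → (94.95,50.56). Closed: final G1 returns to the first vertex.

**Shape 5** — `<path>` regular polygon, stroke `#008000` → score (S517, F2430). Machine vertices: (212.90,63.12) → (218.06,54.85) → (208.31,54.51) → (212.90,63.12). Closed: final G1 returns to the first vertex.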